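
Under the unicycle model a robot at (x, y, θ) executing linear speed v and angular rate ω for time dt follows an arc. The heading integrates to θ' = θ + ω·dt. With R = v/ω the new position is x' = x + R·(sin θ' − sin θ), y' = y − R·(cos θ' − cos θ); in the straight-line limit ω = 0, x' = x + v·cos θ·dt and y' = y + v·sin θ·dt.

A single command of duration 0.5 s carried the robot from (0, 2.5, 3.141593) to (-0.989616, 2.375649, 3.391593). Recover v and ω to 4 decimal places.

v = 2.0000, ω = 0.5000

Δθ = 3.391593 − 3.141593 = 0.250000
ω = Δθ/dt = 0.250000/0.5 = 0.5000
R = Δx/(sin θ' − sin θ) = 4.0000
v = R·ω = 4.0000·0.5000 = 2.0000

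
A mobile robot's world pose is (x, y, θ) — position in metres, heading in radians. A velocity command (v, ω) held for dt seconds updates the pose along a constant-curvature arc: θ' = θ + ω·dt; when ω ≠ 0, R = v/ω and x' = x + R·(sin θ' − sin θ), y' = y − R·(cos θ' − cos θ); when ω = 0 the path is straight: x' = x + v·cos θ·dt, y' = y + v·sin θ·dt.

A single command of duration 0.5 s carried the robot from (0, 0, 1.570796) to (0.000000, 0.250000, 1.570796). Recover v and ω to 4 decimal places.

Δθ = 1.570796 − 1.570796 = 0.000000
ω = Δθ/dt = 0.000000/0.5 = 0.0000
ω = 0 → v = (Δx·cos θ + Δy·sin θ)/dt = 0.5000

v = 0.5000, ω = 0.0000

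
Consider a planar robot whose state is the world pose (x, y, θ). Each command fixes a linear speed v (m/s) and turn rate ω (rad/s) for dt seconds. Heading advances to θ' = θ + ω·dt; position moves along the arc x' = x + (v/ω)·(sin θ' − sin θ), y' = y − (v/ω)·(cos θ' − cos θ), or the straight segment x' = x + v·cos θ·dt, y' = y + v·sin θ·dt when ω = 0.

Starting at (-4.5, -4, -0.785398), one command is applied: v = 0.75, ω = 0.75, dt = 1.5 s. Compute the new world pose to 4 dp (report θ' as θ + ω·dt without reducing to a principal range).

(-3.4598, -4.2358, 0.3396)

θ' = -0.7854 + 0.75·1.5 = 0.3396
R = v/ω = 0.75/0.75 = 1.0000
x' = -4.5 + 1.0000·(sin 0.3396 − sin -0.7854) = -3.4598
y' = -4 − 1.0000·(cos 0.3396 − cos -0.7854) = -4.2358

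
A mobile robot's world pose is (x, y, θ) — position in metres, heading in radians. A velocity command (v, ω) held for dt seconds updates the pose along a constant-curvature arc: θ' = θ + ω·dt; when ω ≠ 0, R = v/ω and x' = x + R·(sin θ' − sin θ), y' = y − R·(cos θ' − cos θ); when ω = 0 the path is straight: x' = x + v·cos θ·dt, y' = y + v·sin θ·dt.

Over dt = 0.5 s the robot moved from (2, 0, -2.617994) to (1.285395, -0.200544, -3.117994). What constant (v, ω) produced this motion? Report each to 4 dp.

v = 1.5000, ω = -1.0000

Δθ = -3.117994 − -2.617994 = -0.500000
ω = Δθ/dt = -0.500000/0.5 = -1.0000
R = Δx/(sin θ' − sin θ) = -1.5000
v = R·ω = -1.5000·-1.0000 = 1.5000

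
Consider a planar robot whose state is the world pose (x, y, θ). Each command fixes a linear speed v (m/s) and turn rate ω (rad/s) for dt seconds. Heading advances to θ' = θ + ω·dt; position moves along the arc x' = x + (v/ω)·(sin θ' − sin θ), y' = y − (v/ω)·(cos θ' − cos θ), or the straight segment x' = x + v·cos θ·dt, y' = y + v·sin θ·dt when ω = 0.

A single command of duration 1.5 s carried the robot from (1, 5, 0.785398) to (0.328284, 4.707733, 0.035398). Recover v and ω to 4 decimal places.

Δθ = 0.035398 − 0.785398 = -0.750000
ω = Δθ/dt = -0.750000/1.5 = -0.5000
R = Δx/(sin θ' − sin θ) = 1.0000
v = R·ω = 1.0000·-0.5000 = -0.5000

v = -0.5000, ω = -0.5000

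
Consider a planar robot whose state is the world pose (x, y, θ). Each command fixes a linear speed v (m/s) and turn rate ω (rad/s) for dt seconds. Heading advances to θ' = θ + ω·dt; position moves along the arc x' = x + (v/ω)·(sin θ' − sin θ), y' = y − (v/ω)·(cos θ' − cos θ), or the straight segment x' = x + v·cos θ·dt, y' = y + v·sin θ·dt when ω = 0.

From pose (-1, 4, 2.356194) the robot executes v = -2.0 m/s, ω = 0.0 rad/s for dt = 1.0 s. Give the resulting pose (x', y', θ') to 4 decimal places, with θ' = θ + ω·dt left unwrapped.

(0.4142, 2.5858, 2.3562)

θ' = 2.3562 + 0.0·1.0 = 2.3562
ω = 0 → straight: x' = -1 + -2.0·cos(2.3562)·1.0 = 0.4142
y' = 4 + -2.0·sin(2.3562)·1.0 = 2.5858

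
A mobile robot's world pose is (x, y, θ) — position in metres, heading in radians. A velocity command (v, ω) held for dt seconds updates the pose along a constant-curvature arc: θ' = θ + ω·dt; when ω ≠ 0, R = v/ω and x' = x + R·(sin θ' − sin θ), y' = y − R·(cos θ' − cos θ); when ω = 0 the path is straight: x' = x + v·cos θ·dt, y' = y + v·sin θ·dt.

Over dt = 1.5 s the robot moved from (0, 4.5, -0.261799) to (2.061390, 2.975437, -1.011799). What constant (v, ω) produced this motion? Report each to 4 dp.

v = 1.7500, ω = -0.5000

Δθ = -1.011799 − -0.261799 = -0.750000
ω = Δθ/dt = -0.750000/1.5 = -0.5000
R = Δx/(sin θ' − sin θ) = -3.5000
v = R·ω = -3.5000·-0.5000 = 1.7500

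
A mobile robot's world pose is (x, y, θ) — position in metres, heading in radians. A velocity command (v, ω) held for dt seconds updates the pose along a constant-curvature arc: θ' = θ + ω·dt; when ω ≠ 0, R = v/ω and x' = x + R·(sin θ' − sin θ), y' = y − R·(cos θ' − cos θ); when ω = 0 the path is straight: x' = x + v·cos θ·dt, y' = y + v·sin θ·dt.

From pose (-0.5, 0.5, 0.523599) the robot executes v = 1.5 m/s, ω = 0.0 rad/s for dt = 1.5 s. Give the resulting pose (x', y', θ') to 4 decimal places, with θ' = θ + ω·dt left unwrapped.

(1.4486, 1.6250, 0.5236)

θ' = 0.5236 + 0.0·1.5 = 0.5236
ω = 0 → straight: x' = -0.5 + 1.5·cos(0.5236)·1.5 = 1.4486
y' = 0.5 + 1.5·sin(0.5236)·1.5 = 1.6250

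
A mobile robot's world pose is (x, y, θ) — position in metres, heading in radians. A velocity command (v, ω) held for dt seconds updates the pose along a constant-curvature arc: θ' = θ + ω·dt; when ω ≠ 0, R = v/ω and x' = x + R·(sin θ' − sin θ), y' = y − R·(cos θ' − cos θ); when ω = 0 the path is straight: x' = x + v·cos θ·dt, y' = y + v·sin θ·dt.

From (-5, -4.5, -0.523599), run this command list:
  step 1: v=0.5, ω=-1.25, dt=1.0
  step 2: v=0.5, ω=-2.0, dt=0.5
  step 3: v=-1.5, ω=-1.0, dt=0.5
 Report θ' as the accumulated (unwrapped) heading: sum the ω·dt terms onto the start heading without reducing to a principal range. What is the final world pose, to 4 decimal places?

(-4.2261, -5.0225, -3.2736)

step 1: θ'=-1.7736 (R=-0.4000) → pose (-4.8082, -4.9270, -1.7736)
step 2: θ'=-2.7736 (R=-0.2500) → pose (-4.9631, -5.1099, -2.7736)
step 3: θ'=-3.2736 (R=1.5000) → pose (-4.2261, -5.0225, -3.2736)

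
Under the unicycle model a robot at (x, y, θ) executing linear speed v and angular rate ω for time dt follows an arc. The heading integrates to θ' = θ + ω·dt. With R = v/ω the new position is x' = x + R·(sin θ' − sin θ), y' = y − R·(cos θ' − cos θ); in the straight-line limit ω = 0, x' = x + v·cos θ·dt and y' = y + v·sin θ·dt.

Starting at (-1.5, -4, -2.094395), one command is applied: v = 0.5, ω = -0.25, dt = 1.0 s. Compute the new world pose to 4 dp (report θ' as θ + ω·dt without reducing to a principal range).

θ' = -2.0944 + -0.25·1.0 = -2.3444
R = v/ω = 0.5/-0.25 = -2.0000
x' = -1.5 + -2.0000·(sin -2.3444 − sin -2.0944) = -1.8012
y' = -4 − -2.0000·(cos -2.3444 − cos -2.0944) = -4.3974

(-1.8012, -4.3974, -2.3444)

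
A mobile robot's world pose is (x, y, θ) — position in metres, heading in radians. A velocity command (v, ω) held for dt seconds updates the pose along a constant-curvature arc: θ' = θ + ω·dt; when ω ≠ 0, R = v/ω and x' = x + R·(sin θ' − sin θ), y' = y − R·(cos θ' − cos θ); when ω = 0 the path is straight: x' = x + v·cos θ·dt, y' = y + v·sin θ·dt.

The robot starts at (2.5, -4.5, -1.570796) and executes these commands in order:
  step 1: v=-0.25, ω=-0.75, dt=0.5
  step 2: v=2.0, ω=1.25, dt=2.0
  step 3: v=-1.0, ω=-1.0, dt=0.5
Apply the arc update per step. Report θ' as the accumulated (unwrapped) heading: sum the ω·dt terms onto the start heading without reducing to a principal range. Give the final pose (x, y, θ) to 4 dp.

step 1: θ'=-1.9458 (R=0.3333) → pose (2.5232, -4.3779, -1.9458)
step 2: θ'=0.5542 (R=1.6000) → pose (4.8540, -6.3245, 0.5542)
step 3: θ'=0.0542 (R=1.0000) → pose (4.3819, -6.4727, 0.0542)

(4.3819, -6.4727, 0.0542)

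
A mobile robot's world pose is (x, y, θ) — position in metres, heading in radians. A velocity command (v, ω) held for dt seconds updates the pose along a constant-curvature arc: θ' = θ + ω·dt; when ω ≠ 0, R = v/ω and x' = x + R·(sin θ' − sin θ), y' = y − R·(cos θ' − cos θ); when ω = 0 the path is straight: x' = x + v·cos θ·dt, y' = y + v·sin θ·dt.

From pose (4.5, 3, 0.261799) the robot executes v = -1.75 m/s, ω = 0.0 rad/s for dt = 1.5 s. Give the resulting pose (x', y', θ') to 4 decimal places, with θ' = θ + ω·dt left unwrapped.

(1.9644, 2.3206, 0.2618)

θ' = 0.2618 + 0.0·1.5 = 0.2618
ω = 0 → straight: x' = 4.5 + -1.75·cos(0.2618)·1.5 = 1.9644
y' = 3 + -1.75·sin(0.2618)·1.5 = 2.3206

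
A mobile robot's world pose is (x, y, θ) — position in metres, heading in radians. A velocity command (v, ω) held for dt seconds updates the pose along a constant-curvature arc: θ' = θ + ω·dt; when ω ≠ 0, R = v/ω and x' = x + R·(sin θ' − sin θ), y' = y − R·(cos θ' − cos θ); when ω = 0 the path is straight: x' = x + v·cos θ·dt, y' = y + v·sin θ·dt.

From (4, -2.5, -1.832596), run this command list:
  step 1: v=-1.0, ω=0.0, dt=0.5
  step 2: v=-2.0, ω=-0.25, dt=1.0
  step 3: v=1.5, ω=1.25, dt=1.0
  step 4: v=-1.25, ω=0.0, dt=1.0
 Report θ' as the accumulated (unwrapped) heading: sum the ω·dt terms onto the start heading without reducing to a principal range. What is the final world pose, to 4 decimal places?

step 1: θ'=-1.8326 (straight) → pose (4.1294, -2.0170, -1.8326)
step 2: θ'=-2.0826 (R=8.0000) → pose (4.8819, -0.1696, -2.0826)
step 3: θ'=-0.8326 (R=1.2000) → pose (5.0405, -1.5649, -0.8326)
step 4: θ'=-0.8326 (straight) → pose (4.1993, -0.6403, -0.8326)

(4.1993, -0.6403, -0.8326)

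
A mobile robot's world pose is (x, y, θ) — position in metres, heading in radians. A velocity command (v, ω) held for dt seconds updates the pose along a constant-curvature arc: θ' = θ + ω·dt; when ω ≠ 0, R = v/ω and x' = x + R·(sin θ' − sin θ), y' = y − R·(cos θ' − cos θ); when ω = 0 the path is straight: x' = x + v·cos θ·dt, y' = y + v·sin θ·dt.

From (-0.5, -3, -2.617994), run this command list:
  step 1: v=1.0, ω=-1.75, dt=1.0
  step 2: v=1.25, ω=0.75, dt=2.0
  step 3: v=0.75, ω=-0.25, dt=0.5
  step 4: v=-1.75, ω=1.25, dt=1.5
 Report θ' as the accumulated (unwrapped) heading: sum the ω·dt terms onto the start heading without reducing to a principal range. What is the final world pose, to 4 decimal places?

(-2.6575, 0.2624, -1.1180)

step 1: θ'=-4.3680 (R=-0.5714) → pose (-1.3236, -2.6981, -4.3680)
step 2: θ'=-2.8680 (R=1.6667) → pose (-3.3427, -1.6561, -2.8680)
step 3: θ'=-2.9930 (R=-3.0000) → pose (-3.7092, -1.7346, -2.9930)
step 4: θ'=-1.1180 (R=-1.4000) → pose (-2.6575, 0.2624, -1.1180)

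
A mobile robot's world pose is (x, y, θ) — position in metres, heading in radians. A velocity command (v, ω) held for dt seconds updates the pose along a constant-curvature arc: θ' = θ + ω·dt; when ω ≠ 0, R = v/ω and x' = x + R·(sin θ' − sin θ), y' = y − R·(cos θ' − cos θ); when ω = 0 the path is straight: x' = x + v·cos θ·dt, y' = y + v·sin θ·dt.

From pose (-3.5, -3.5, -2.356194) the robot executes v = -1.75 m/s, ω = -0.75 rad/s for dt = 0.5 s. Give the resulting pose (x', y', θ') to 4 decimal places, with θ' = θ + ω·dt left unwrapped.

θ' = -2.3562 + -0.75·0.5 = -2.7312
R = v/ω = -1.75/-0.75 = 2.3333
x' = -3.5 + 2.3333·(sin -2.7312 − sin -2.3562) = -2.7810
y' = -3.5 − 2.3333·(cos -2.7312 − cos -2.3562) = -3.0103

(-2.7810, -3.0103, -2.7312)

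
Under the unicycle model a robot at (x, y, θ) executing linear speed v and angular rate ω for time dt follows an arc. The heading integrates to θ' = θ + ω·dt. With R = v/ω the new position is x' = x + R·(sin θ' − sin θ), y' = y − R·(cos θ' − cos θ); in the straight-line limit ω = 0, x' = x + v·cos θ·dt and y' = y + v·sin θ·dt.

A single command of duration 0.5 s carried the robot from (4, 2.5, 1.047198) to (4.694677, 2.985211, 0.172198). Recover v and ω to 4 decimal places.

v = 1.7500, ω = -1.7500

Δθ = 0.172198 − 1.047198 = -0.875000
ω = Δθ/dt = -0.875000/0.5 = -1.7500
R = Δx/(sin θ' − sin θ) = -1.0000
v = R·ω = -1.0000·-1.7500 = 1.7500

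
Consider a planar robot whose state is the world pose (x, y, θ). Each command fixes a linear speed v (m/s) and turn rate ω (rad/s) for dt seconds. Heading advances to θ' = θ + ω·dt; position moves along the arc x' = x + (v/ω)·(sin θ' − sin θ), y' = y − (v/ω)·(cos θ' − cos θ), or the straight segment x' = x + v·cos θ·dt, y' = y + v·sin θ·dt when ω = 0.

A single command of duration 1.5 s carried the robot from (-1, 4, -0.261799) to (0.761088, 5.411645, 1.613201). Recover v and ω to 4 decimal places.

v = 1.7500, ω = 1.2500

Δθ = 1.613201 − -0.261799 = 1.875000
ω = Δθ/dt = 1.875000/1.5 = 1.2500
R = Δx/(sin θ' − sin θ) = 1.4000
v = R·ω = 1.4000·1.2500 = 1.7500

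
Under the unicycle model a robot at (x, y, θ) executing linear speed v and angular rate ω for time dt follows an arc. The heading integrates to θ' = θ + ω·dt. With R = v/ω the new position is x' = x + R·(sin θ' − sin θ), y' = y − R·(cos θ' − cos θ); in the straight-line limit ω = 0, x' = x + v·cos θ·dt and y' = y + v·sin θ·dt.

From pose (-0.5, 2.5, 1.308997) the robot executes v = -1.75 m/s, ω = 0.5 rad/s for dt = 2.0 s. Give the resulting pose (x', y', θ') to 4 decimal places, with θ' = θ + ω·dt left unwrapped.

(0.2919, -0.7612, 2.3090)

θ' = 1.3090 + 0.5·2.0 = 2.3090
R = v/ω = -1.75/0.5 = -3.5000
x' = -0.5 + -3.5000·(sin 2.3090 − sin 1.3090) = 0.2919
y' = 2.5 − -3.5000·(cos 2.3090 − cos 1.3090) = -0.7612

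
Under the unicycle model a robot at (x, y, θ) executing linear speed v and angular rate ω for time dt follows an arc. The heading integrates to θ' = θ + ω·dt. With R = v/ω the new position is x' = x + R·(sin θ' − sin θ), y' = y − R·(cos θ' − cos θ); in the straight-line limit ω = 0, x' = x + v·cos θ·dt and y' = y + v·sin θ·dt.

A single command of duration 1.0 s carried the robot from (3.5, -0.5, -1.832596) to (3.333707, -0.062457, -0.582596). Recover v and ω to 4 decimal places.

v = -0.5000, ω = 1.2500

Δθ = -0.582596 − -1.832596 = 1.250000
ω = Δθ/dt = 1.250000/1.0 = 1.2500
R = −Δy/(cos θ' − cos θ) = -0.4000
v = R·ω = -0.4000·1.2500 = -0.5000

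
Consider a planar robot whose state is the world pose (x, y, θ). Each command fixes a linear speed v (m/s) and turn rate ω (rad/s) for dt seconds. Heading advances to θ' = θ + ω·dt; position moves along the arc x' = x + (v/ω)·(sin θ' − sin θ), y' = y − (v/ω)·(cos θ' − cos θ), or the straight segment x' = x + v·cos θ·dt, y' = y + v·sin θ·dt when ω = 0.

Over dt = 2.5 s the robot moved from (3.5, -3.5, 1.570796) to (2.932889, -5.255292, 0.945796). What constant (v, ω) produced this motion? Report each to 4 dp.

Δθ = 0.945796 − 1.570796 = -0.625000
ω = Δθ/dt = -0.625000/2.5 = -0.2500
R = −Δy/(cos θ' − cos θ) = 3.0000
v = R·ω = 3.0000·-0.2500 = -0.7500

v = -0.7500, ω = -0.2500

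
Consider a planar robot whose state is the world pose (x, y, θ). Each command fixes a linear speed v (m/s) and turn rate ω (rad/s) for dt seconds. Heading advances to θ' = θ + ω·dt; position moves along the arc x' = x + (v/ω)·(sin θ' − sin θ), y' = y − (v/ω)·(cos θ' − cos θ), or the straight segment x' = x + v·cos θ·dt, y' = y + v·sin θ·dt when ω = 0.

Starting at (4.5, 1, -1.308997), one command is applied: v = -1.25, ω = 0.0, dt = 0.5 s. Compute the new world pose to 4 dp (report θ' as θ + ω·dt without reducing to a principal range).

θ' = -1.3090 + 0.0·0.5 = -1.3090
ω = 0 → straight: x' = 4.5 + -1.25·cos(-1.3090)·0.5 = 4.3382
y' = 1 + -1.25·sin(-1.3090)·0.5 = 1.6037

(4.3382, 1.6037, -1.3090)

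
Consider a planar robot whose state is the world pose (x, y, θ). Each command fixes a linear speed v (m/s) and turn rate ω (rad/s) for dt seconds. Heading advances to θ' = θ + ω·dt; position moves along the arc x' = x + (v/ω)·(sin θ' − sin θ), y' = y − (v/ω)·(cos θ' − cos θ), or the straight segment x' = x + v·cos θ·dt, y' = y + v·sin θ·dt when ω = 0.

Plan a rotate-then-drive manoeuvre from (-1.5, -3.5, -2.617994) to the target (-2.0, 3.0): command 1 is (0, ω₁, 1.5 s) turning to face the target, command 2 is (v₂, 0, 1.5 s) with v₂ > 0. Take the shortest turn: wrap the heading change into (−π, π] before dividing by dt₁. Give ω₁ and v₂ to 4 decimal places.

ω₁ = -1.3451, v₂ = 4.3461

heading to target = atan2(3−-3.5, -2−-1.5) = 1.6476
Δθ = wrap(1.6476 − -2.6180) = -2.0176; ω₁ = Δθ/dt₁ = -1.3451
distance = √((-2−-1.5)² + (3−-3.5)²) = 6.5192; v₂ = distance/dt₂ = 4.3461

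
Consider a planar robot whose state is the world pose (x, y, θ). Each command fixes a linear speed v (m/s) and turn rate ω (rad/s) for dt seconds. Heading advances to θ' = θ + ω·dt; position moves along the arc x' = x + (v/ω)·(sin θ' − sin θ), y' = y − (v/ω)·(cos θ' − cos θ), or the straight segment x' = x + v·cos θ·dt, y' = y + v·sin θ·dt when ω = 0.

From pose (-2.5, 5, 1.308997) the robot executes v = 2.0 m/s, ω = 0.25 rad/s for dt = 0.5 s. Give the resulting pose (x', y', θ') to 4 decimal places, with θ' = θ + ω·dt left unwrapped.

(-2.3021, 5.9796, 1.4340)

θ' = 1.3090 + 0.25·0.5 = 1.4340
R = v/ω = 2.0/0.25 = 8.0000
x' = -2.5 + 8.0000·(sin 1.4340 − sin 1.3090) = -2.3021
y' = 5 − 8.0000·(cos 1.4340 − cos 1.3090) = 5.9796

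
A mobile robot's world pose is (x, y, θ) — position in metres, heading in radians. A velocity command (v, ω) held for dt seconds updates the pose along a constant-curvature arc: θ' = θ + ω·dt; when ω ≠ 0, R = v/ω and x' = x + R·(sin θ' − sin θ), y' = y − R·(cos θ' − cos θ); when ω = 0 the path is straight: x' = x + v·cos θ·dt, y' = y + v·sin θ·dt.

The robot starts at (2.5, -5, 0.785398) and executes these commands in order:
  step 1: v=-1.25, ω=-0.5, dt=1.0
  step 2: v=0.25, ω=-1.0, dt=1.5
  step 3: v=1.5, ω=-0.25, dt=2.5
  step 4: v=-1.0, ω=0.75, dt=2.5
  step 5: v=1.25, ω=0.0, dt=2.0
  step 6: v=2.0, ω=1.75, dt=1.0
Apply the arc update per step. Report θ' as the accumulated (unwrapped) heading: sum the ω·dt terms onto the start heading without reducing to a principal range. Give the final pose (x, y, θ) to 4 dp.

(4.1439, -6.3090, 1.7854)

step 1: θ'=0.2854 (R=2.5000) → pose (1.4361, -5.6311, 0.2854)
step 2: θ'=-1.2146 (R=-0.2500) → pose (1.7408, -5.7838, -1.2146)
step 3: θ'=-1.8396 (R=-6.0000) → pose (1.9019, -9.4696, -1.8396)
step 4: θ'=0.0354 (R=-1.3333) → pose (0.5693, -7.7830, 0.0354)
step 5: θ'=0.0354 (straight) → pose (3.0677, -7.6945, 0.0354)
step 6: θ'=1.7854 (R=1.1429) → pose (4.1439, -6.3090, 1.7854)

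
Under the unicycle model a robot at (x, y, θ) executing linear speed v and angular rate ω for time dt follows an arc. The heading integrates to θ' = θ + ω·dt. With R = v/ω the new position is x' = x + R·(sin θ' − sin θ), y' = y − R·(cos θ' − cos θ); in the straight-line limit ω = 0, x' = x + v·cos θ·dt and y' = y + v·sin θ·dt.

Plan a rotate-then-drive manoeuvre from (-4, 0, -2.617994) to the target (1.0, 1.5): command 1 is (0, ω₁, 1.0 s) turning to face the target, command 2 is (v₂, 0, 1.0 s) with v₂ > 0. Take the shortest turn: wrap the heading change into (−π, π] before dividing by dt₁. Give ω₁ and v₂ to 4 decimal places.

ω₁ = 2.9095, v₂ = 5.2202

heading to target = atan2(1.5−0, 1−-4) = 0.2915
Δθ = wrap(0.2915 − -2.6180) = 2.9095; ω₁ = Δθ/dt₁ = 2.9095
distance = √((1−-4)² + (1.5−0)²) = 5.2202; v₂ = distance/dt₂ = 5.2202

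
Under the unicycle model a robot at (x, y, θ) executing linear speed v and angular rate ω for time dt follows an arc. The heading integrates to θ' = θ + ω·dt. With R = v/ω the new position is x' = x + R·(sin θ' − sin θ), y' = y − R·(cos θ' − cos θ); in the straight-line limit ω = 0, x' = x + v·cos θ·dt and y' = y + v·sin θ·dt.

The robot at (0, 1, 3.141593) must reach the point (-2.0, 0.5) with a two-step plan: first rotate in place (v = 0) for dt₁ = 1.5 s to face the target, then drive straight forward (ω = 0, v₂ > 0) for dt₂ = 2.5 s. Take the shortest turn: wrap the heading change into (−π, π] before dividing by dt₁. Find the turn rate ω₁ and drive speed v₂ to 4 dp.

heading to target = atan2(0.5−1, -2−0) = -2.8966
Δθ = wrap(-2.8966 − 3.1416) = 0.2450; ω₁ = Δθ/dt₁ = 0.1633
distance = √((-2−0)² + (0.5−1)²) = 2.0616; v₂ = distance/dt₂ = 0.8246

ω₁ = 0.1633, v₂ = 0.8246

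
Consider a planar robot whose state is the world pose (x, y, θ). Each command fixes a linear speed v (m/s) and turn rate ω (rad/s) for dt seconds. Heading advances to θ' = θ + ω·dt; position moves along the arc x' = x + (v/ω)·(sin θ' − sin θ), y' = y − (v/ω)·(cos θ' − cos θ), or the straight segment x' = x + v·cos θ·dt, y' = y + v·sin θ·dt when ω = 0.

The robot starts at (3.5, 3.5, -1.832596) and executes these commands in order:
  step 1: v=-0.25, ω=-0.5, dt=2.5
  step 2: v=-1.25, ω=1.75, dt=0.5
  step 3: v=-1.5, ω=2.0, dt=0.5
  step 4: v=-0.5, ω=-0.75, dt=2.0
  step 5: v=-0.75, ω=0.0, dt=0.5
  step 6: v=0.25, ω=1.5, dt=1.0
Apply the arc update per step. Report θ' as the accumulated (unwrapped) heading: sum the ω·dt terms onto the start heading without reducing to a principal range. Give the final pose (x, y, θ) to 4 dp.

(5.1811, 5.6594, -1.2076)

step 1: θ'=-3.0826 (R=0.5000) → pose (3.9535, 3.8697, -3.0826)
step 2: θ'=-2.2076 (R=-0.7143) → pose (4.4857, 4.1580, -2.2076)
step 3: θ'=-1.2076 (R=-0.7500) → pose (4.5837, 4.8705, -1.2076)
step 4: θ'=-2.7076 (R=0.6667) → pose (4.9266, 5.7122, -2.7076)
step 5: θ'=-2.7076 (straight) → pose (5.2668, 5.8698, -2.7076)
step 6: θ'=-1.2076 (R=0.1667) → pose (5.1811, 5.6594, -1.2076)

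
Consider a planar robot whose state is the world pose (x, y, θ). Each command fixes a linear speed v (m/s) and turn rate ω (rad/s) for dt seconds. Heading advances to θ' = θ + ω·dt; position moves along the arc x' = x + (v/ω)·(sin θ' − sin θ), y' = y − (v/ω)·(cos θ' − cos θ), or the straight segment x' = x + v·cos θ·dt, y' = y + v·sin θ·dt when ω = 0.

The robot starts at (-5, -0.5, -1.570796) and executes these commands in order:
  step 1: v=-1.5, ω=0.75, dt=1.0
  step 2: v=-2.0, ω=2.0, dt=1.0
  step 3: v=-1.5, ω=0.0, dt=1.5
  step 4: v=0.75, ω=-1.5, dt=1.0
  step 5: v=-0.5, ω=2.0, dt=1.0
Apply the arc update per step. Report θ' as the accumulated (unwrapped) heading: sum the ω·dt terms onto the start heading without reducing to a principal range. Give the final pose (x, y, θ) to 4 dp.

(-7.7589, -1.4970, 1.6792)

step 1: θ'=-0.8208 (R=-2.0000) → pose (-5.5366, 0.8633, -0.8208)
step 2: θ'=1.1792 (R=-1.0000) → pose (-7.1926, 0.5633, 1.1792)
step 3: θ'=1.1792 (straight) → pose (-8.0514, -1.5164, 1.1792)
step 4: θ'=-0.3208 (R=-0.5000) → pose (-7.4315, -1.2327, -0.3208)
step 5: θ'=1.6792 (R=-0.2500) → pose (-7.7589, -1.4970, 1.6792)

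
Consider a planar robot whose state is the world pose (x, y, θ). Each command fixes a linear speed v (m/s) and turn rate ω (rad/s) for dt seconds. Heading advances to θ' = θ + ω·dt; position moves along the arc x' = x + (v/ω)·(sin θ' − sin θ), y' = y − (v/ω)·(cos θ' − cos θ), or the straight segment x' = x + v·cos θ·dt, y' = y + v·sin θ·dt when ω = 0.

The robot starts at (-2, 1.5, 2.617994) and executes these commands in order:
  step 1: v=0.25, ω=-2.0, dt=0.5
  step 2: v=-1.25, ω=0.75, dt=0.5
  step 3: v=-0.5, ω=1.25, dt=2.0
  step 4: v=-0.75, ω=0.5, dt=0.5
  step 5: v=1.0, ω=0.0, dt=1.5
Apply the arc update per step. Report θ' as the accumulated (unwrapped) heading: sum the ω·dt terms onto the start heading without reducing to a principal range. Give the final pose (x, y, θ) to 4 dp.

(-1.0814, -0.0520, 4.7430)

step 1: θ'=1.6180 (R=-0.1250) → pose (-2.0624, 1.6024, 1.6180)
step 2: θ'=1.9930 (R=-1.6667) → pose (-1.9179, 0.9980, 1.9930)
step 3: θ'=4.4930 (R=-0.4000) → pose (-1.1626, 1.0749, 4.4930)
step 4: θ'=4.7430 (R=-1.5000) → pose (-1.1273, 1.4473, 4.7430)
step 5: θ'=4.7430 (straight) → pose (-1.0814, -0.0520, 4.7430)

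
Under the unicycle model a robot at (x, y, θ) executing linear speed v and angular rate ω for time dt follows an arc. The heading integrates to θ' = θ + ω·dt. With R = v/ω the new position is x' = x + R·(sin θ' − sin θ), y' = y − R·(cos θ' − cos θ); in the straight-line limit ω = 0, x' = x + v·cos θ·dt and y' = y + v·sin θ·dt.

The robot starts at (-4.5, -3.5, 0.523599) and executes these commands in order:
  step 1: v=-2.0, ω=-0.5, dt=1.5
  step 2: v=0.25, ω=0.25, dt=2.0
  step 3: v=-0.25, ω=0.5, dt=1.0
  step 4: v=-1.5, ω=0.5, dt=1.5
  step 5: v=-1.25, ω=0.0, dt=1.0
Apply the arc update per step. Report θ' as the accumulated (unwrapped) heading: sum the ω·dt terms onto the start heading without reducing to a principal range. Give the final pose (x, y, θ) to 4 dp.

(-8.0770, -7.2991, 1.5236)

step 1: θ'=-0.2264 (R=4.0000) → pose (-7.3979, -3.9338, -0.2264)
step 2: θ'=0.2736 (R=1.0000) → pose (-6.9032, -3.9221, 0.2736)
step 3: θ'=0.7736 (R=-0.5000) → pose (-7.1175, -4.0458, 0.7736)
step 4: θ'=1.5236 (R=-3.0000) → pose (-8.0180, -6.0505, 1.5236)
step 5: θ'=1.5236 (straight) → pose (-8.0770, -7.2991, 1.5236)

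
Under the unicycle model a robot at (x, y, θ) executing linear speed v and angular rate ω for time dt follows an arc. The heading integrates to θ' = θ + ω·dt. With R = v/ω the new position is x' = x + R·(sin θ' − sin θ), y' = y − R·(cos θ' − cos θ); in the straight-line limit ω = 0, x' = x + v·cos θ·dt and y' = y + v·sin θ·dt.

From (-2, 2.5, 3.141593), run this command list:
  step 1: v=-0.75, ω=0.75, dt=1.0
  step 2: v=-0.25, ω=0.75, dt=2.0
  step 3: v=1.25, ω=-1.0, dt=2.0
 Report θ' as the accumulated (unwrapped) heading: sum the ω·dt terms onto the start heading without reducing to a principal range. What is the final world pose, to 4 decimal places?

(-1.9496, 1.2252, 3.3916)

step 1: θ'=3.8916 (R=-1.0000) → pose (-1.3184, 2.7683, 3.8916)
step 2: θ'=5.3916 (R=-0.3333) → pose (-1.2862, 3.2216, 5.3916)
step 3: θ'=3.3916 (R=-1.2500) → pose (-1.9496, 1.2252, 3.3916)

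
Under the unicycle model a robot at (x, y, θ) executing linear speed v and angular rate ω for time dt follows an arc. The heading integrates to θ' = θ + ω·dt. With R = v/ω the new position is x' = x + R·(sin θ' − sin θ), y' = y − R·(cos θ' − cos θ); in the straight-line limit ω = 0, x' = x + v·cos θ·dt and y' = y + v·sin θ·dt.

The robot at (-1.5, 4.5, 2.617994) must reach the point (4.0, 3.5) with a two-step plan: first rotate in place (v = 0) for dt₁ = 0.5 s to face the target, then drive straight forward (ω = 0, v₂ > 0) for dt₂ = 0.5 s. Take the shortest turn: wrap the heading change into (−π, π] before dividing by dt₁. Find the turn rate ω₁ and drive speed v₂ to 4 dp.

heading to target = atan2(3.5−4.5, 4−-1.5) = -0.1799
Δθ = wrap(-0.1799 − 2.6180) = -2.7978; ω₁ = Δθ/dt₁ = -5.5957
distance = √((4−-1.5)² + (3.5−4.5)²) = 5.5902; v₂ = distance/dt₂ = 11.1803

ω₁ = -5.5957, v₂ = 11.1803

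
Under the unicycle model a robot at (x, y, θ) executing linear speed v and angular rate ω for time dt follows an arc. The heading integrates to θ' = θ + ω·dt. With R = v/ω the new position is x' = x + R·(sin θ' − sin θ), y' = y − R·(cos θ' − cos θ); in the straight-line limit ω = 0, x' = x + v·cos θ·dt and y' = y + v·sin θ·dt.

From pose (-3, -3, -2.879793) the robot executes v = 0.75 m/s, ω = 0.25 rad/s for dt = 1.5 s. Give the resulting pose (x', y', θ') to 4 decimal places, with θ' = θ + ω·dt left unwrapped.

(-4.0074, -3.4858, -2.5048)

θ' = -2.8798 + 0.25·1.5 = -2.5048
R = v/ω = 0.75/0.25 = 3.0000
x' = -3 + 3.0000·(sin -2.5048 − sin -2.8798) = -4.0074
y' = -3 − 3.0000·(cos -2.5048 − cos -2.8798) = -3.4858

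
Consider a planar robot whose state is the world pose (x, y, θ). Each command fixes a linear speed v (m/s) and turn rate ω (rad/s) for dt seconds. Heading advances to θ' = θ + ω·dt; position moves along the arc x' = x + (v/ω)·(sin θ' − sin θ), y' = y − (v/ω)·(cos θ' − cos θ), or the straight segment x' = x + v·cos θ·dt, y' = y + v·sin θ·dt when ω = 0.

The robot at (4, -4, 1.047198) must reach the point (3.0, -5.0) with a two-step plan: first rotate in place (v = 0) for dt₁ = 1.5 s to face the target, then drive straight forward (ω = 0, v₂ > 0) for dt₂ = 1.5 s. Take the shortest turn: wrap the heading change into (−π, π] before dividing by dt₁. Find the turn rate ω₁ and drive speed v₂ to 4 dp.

heading to target = atan2(-5−-4, 3−4) = -2.3562
Δθ = wrap(-2.3562 − 1.0472) = 2.8798; ω₁ = Δθ/dt₁ = 1.9199
distance = √((3−4)² + (-5−-4)²) = 1.4142; v₂ = distance/dt₂ = 0.9428

ω₁ = 1.9199, v₂ = 0.9428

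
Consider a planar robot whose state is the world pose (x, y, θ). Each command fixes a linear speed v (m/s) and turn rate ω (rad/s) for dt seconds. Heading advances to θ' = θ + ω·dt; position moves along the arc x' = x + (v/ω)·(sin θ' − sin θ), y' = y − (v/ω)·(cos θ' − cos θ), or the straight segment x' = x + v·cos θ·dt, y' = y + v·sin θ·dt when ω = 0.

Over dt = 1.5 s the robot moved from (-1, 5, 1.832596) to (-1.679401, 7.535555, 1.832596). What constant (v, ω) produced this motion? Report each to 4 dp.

v = 1.7500, ω = 0.0000

Δθ = 1.832596 − 1.832596 = 0.000000
ω = Δθ/dt = 0.000000/1.5 = 0.0000
ω = 0 → v = (Δx·cos θ + Δy·sin θ)/dt = 1.7500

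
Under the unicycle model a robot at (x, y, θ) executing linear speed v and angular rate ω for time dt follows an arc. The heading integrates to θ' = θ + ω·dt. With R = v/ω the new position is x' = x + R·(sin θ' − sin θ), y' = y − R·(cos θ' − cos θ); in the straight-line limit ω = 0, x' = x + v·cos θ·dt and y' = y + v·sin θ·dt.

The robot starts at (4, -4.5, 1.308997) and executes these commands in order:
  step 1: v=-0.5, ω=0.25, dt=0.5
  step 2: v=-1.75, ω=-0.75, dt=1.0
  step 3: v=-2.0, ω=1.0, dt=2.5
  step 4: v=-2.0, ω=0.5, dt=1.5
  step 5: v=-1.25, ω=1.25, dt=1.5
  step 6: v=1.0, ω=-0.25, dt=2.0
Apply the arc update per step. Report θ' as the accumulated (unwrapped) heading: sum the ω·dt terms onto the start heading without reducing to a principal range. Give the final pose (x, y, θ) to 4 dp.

step 1: θ'=1.4340 (R=-2.0000) → pose (3.9505, -4.7449, 1.4340)
step 2: θ'=0.6840 (R=2.3333) → pose (3.1134, -6.2351, 0.6840)
step 3: θ'=3.1840 (R=-2.0000) → pose (4.4620, -9.7835, 3.1840)
step 4: θ'=3.9340 (R=-4.0000) → pose (7.1406, -8.5956, 3.9340)
step 5: θ'=5.8090 (R=-1.0000) → pose (6.8852, -7.0038, 5.8090)
step 6: θ'=5.3090 (R=-4.0000) → pose (8.3677, -8.3151, 5.3090)

(8.3677, -8.3151, 5.3090)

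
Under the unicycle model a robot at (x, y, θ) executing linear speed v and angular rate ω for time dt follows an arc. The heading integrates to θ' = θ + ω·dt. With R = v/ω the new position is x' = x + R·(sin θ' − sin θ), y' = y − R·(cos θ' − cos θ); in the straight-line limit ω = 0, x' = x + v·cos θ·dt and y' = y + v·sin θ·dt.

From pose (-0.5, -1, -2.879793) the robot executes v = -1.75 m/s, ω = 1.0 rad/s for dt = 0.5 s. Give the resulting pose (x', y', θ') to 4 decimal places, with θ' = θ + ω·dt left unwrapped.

(0.2550, -0.5759, -2.3798)

θ' = -2.8798 + 1.0·0.5 = -2.3798
R = v/ω = -1.75/1.0 = -1.7500
x' = -0.5 + -1.7500·(sin -2.3798 − sin -2.8798) = 0.2550
y' = -1 − -1.7500·(cos -2.3798 − cos -2.8798) = -0.5759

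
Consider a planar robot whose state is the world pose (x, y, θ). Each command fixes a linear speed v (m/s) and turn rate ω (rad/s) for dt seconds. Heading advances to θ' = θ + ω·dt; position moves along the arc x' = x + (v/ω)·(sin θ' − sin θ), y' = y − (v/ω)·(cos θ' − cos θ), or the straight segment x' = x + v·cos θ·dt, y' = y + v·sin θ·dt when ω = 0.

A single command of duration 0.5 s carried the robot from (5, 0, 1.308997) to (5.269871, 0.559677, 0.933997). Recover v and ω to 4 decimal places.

v = 1.2500, ω = -0.7500

Δθ = 0.933997 − 1.308997 = -0.375000
ω = Δθ/dt = -0.375000/0.5 = -0.7500
R = −Δy/(cos θ' − cos θ) = -1.6667
v = R·ω = -1.6667·-0.7500 = 1.2500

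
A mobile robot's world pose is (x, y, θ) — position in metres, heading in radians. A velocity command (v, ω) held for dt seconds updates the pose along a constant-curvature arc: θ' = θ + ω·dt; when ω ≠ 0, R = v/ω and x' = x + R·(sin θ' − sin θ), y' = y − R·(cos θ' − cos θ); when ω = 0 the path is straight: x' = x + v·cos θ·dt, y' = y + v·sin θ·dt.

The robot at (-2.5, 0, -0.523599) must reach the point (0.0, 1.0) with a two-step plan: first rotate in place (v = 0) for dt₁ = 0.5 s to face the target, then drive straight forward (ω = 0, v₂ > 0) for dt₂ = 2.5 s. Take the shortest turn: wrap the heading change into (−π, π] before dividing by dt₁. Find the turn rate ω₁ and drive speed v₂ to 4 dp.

heading to target = atan2(1−0, 0−-2.5) = 0.3805
Δθ = wrap(0.3805 − -0.5236) = 0.9041; ω₁ = Δθ/dt₁ = 1.8082
distance = √((0−-2.5)² + (1−0)²) = 2.6926; v₂ = distance/dt₂ = 1.0770

ω₁ = 1.8082, v₂ = 1.0770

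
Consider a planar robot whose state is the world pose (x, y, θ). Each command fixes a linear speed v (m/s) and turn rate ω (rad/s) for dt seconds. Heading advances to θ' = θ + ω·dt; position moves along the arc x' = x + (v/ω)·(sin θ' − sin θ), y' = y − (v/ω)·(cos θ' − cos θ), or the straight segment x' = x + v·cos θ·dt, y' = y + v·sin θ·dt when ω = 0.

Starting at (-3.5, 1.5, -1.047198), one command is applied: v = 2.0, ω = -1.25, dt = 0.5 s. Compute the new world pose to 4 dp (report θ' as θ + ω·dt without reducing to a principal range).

(-3.2939, 0.5380, -1.6722)

θ' = -1.0472 + -1.25·0.5 = -1.6722
R = v/ω = 2.0/-1.25 = -1.6000
x' = -3.5 + -1.6000·(sin -1.6722 − sin -1.0472) = -3.2939
y' = 1.5 − -1.6000·(cos -1.6722 − cos -1.0472) = 0.5380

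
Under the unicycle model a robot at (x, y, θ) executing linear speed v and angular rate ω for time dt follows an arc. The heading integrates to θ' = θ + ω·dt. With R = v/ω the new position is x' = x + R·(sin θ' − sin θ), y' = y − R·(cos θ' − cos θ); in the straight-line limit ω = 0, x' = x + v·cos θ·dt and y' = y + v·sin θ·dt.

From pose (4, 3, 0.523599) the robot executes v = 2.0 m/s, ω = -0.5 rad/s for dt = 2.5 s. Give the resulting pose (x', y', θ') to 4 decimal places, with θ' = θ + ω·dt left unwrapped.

θ' = 0.5236 + -0.5·2.5 = -0.7264
R = v/ω = 2.0/-0.5 = -4.0000
x' = 4 + -4.0000·(sin -0.7264 − sin 0.5236) = 8.6567
y' = 3 − -4.0000·(cos -0.7264 − cos 0.5236) = 2.5262

(8.6567, 2.5262, -0.7264)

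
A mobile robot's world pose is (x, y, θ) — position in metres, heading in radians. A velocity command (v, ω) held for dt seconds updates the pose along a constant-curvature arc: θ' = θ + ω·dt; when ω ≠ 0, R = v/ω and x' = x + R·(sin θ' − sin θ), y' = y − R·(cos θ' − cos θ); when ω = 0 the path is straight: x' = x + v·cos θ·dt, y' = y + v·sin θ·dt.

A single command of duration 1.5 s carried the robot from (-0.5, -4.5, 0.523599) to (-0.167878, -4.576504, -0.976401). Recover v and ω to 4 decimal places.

Δθ = -0.976401 − 0.523599 = -1.500000
ω = Δθ/dt = -1.500000/1.5 = -1.0000
R = Δx/(sin θ' − sin θ) = -0.2500
v = R·ω = -0.2500·-1.0000 = 0.2500

v = 0.2500, ω = -1.0000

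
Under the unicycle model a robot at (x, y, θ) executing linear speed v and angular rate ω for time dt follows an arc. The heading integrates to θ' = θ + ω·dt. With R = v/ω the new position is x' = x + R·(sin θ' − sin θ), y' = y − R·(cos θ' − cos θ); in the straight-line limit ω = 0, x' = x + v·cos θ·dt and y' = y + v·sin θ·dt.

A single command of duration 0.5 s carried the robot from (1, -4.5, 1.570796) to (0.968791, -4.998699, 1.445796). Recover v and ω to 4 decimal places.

v = -1.0000, ω = -0.2500

Δθ = 1.445796 − 1.570796 = -0.125000
ω = Δθ/dt = -0.125000/0.5 = -0.2500
R = −Δy/(cos θ' − cos θ) = 4.0000
v = R·ω = 4.0000·-0.2500 = -1.0000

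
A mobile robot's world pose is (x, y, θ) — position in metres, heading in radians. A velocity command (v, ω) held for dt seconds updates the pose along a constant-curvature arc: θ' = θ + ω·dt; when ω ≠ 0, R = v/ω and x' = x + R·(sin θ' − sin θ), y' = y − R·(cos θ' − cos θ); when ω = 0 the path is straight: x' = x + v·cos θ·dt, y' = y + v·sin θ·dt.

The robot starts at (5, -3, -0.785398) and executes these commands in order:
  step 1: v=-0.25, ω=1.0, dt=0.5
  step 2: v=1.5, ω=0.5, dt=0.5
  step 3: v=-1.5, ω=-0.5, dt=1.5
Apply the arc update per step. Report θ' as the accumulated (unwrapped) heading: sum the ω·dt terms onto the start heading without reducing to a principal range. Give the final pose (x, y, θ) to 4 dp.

step 1: θ'=-0.2854 (R=-0.2500) → pose (4.8936, -2.9369, -0.2854)
step 2: θ'=-0.0354 (R=3.0000) → pose (5.6321, -3.0564, -0.0354)
step 3: θ'=-0.7854 (R=3.0000) → pose (3.6169, -2.1796, -0.7854)

(3.6169, -2.1796, -0.7854)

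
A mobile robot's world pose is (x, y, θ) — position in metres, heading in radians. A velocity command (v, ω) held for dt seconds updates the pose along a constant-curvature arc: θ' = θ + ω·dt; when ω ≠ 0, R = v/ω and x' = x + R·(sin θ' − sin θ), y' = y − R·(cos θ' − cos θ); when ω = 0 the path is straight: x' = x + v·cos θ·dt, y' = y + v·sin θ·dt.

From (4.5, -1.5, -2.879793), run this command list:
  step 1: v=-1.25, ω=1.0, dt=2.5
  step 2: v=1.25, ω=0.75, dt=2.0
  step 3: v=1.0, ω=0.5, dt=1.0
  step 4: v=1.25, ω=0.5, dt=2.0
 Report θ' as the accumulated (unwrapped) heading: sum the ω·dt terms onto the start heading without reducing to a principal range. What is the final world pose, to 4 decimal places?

(5.7035, 4.7045, 2.6202)

step 1: θ'=-0.3798 (R=-1.2500) → pose (4.6399, 0.8683, -0.3798)
step 2: θ'=1.1202 (R=1.6667) → pose (6.7581, 1.6904, 1.1202)
step 3: θ'=1.6202 (R=2.0000) → pose (6.9553, 2.6602, 1.6202)
step 4: θ'=2.6202 (R=2.5000) → pose (5.7035, 4.7045, 2.6202)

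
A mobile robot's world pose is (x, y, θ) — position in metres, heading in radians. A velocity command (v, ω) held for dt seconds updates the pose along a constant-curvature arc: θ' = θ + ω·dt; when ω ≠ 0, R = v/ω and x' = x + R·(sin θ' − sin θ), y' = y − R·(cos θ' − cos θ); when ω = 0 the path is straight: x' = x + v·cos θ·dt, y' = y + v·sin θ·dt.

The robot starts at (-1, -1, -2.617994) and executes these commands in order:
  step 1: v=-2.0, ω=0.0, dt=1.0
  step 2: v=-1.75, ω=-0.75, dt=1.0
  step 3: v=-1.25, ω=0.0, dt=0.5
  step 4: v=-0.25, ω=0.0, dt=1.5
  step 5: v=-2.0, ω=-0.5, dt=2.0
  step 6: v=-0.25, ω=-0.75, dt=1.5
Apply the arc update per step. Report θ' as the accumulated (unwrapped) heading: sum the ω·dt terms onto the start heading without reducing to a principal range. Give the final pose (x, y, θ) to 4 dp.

step 1: θ'=-2.6180 (straight) → pose (0.7321, 0.0000, -2.6180)
step 2: θ'=-3.3680 (R=2.3333) → pose (2.4225, 0.2531, -3.3680)
step 3: θ'=-3.3680 (straight) → pose (3.0315, 0.1128, -3.3680)
step 4: θ'=-3.3680 (straight) → pose (3.3970, 0.0286, -3.3680)
step 5: θ'=-4.3680 (R=4.0000) → pose (6.2642, -2.5188, -4.3680)
step 6: θ'=-5.4930 (R=0.3333) → pose (6.1873, -2.8659, -5.4930)

(6.1873, -2.8659, -5.4930)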